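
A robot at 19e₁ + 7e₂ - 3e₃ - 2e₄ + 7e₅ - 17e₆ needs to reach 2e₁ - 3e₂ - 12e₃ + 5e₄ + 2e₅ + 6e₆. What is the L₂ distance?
32.7567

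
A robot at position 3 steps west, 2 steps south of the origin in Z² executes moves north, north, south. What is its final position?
(-3, -1)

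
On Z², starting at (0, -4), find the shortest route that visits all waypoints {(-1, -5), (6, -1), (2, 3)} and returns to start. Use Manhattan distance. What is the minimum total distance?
30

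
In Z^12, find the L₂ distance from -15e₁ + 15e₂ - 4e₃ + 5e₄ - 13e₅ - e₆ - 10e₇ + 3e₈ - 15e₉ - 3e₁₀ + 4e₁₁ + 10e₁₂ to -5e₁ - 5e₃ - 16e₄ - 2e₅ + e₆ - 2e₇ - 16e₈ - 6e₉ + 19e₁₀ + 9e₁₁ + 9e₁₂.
43.6807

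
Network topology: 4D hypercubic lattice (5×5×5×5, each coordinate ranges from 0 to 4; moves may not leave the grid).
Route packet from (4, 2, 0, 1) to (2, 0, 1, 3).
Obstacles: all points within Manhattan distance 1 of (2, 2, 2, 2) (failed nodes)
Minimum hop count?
7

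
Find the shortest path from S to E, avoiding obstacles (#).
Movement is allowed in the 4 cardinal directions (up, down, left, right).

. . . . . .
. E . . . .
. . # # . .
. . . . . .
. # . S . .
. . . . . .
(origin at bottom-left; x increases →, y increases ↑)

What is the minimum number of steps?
5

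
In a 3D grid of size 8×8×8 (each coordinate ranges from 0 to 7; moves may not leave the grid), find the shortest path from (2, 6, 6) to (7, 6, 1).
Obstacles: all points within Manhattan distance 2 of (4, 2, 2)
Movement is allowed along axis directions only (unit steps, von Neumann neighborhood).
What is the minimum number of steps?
10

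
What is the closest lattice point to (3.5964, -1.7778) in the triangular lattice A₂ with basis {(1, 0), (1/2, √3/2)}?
(4, -1.732)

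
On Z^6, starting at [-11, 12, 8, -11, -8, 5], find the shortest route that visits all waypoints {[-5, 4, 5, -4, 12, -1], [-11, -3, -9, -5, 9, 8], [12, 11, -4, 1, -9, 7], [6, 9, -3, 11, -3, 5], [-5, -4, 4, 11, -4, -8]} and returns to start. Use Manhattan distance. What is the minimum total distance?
268
(one optimal route: (-11, 12, 8, -11, -8, 5) → (-11, -3, -9, -5, 9, 8) → (-5, 4, 5, -4, 12, -1) → (-5, -4, 4, 11, -4, -8) → (6, 9, -3, 11, -3, 5) → (12, 11, -4, 1, -9, 7) → (-11, 12, 8, -11, -8, 5))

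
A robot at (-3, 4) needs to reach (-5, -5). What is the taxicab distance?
11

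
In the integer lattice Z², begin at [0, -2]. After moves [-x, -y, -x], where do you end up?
(-2, -3)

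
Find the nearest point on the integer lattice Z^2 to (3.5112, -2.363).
(4, -2)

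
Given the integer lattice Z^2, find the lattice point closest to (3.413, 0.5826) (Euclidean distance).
(3, 1)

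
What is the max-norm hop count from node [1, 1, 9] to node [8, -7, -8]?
17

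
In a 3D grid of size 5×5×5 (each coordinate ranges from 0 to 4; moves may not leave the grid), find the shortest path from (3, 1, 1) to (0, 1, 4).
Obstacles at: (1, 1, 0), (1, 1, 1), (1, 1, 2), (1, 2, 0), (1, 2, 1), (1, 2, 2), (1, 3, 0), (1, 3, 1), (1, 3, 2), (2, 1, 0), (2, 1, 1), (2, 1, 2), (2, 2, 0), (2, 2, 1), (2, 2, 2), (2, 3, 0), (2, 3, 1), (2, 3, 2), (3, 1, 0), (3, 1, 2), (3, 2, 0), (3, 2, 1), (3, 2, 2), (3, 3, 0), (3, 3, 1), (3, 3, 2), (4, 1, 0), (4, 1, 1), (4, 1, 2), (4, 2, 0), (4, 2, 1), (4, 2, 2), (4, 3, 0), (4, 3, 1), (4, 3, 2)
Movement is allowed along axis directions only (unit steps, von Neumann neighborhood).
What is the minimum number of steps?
8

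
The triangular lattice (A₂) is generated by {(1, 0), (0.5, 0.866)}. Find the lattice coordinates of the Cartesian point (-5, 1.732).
-6b₁ + 2b₂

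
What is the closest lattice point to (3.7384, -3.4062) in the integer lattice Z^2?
(4, -3)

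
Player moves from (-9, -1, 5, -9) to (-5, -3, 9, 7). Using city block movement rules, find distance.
26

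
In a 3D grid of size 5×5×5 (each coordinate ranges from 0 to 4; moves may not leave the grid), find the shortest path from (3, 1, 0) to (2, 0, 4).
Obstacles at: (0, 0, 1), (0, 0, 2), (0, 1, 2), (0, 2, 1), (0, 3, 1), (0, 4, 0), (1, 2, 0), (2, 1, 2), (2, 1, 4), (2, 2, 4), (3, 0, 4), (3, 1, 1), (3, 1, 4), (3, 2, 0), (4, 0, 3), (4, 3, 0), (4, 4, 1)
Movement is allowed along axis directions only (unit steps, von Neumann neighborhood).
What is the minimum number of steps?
6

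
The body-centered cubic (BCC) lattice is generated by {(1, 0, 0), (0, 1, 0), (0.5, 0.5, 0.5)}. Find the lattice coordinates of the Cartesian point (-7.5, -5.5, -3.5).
-4b₁ - 2b₂ - 7b₃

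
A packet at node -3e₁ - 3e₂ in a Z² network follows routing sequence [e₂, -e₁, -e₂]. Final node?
(-4, -3)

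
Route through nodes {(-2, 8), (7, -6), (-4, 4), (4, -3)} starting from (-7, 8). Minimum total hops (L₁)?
32
(one optimal route: (-7, 8) → (-2, 8) → (-4, 4) → (4, -3) → (7, -6))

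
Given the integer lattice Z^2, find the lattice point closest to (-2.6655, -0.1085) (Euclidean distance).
(-3, 0)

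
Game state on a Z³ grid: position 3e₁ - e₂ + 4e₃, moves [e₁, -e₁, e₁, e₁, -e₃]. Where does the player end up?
(5, -1, 3)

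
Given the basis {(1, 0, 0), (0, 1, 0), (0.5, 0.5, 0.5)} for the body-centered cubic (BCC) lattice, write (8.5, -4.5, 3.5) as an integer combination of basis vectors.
5b₁ - 8b₂ + 7b₃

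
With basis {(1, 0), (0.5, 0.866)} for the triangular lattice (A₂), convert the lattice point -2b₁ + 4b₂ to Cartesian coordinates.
(0, 3.464)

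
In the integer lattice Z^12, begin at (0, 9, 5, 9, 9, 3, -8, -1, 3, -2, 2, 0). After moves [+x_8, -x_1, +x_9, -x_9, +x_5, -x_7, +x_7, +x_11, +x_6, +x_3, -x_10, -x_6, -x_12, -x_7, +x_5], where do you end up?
(-1, 9, 6, 9, 11, 3, -9, 0, 3, -3, 3, -1)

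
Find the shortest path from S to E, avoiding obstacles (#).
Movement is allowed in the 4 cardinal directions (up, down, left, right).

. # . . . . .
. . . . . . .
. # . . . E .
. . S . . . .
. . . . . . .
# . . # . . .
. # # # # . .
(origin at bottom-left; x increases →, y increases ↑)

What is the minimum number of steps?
4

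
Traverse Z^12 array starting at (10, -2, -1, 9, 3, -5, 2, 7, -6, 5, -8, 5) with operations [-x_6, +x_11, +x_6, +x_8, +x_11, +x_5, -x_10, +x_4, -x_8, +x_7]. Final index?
(10, -2, -1, 10, 4, -5, 3, 7, -6, 4, -6, 5)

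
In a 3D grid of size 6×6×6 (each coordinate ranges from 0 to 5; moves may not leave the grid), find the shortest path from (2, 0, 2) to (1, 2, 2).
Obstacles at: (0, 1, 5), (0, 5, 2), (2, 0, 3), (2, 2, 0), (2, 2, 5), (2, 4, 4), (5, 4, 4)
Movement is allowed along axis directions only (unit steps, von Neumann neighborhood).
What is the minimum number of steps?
3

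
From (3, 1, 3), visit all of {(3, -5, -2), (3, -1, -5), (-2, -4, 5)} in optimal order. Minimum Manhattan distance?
30
(one optimal route: (3, 1, 3) → (3, -1, -5) → (3, -5, -2) → (-2, -4, 5))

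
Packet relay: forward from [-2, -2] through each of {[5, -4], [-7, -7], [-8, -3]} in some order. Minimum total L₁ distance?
27
(one optimal route: (-2, -2) → (-8, -3) → (-7, -7) → (5, -4))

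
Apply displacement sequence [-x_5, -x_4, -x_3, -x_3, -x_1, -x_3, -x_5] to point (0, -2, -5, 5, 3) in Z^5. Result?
(-1, -2, -8, 4, 1)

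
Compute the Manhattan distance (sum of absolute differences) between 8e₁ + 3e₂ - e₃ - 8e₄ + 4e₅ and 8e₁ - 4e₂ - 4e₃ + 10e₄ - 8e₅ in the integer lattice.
40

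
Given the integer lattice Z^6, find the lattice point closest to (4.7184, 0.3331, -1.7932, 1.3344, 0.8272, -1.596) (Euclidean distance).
(5, 0, -2, 1, 1, -2)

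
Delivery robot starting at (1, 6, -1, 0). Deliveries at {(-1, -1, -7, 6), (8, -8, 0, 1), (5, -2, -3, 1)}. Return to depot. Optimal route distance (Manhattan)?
72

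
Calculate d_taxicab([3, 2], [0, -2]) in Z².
7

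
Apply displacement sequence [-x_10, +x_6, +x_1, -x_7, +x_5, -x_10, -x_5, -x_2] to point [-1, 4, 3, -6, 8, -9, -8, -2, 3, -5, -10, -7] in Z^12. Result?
(0, 3, 3, -6, 8, -8, -9, -2, 3, -7, -10, -7)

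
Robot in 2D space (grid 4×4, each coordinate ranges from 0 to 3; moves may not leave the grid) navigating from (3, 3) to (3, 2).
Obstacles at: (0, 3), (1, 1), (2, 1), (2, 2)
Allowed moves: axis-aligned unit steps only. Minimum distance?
1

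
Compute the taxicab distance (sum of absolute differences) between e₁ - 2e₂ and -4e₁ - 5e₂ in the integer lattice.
8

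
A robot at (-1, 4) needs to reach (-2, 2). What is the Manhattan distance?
3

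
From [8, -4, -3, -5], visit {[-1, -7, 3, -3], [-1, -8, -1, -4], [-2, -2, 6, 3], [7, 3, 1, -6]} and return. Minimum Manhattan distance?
78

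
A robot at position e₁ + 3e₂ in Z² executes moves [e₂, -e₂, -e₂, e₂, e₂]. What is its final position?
(1, 4)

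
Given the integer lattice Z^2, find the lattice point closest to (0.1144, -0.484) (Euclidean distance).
(0, 0)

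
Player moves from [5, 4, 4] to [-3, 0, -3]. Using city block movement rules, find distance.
19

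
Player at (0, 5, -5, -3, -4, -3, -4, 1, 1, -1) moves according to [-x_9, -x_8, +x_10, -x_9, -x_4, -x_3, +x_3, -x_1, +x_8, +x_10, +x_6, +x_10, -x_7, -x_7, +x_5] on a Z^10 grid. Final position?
(-1, 5, -5, -4, -3, -2, -6, 1, -1, 2)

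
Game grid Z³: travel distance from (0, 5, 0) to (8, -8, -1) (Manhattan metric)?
22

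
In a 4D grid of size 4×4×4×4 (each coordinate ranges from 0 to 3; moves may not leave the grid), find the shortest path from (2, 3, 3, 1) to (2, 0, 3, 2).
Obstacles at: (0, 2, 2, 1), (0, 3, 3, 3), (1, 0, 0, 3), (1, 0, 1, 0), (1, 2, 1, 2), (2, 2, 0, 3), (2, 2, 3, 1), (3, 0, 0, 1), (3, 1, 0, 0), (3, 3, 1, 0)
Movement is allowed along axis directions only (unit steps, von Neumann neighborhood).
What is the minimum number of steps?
4
(one shortest path: (2, 3, 3, 1) → (2, 3, 3, 2) → (2, 2, 3, 2) → (2, 1, 3, 2) → (2, 0, 3, 2))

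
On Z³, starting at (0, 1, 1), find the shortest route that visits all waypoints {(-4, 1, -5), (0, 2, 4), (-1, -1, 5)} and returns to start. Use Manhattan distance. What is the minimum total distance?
34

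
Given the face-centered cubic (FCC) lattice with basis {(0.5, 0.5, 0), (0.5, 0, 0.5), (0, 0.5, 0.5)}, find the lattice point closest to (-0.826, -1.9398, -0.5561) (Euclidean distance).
(-0.5, -2, -0.5)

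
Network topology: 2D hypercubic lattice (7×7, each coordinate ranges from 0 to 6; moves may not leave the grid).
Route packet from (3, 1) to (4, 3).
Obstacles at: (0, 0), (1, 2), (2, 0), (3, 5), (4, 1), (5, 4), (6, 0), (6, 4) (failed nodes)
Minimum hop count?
3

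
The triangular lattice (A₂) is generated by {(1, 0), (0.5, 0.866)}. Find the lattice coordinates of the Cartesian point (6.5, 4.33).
4b₁ + 5b₂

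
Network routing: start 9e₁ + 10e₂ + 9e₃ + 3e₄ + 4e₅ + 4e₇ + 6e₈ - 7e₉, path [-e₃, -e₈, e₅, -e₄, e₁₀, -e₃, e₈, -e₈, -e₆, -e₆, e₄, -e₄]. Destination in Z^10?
(9, 10, 7, 2, 5, -2, 4, 5, -7, 1)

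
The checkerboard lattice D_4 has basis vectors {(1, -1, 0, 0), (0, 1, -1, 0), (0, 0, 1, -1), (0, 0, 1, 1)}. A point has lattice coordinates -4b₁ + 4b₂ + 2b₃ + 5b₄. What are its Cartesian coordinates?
(-4, 8, 3, 3)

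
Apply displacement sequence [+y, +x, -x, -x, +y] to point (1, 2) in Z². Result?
(0, 4)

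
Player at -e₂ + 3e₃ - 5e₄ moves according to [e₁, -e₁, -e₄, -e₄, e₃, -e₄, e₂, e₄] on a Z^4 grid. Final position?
(0, 0, 4, -7)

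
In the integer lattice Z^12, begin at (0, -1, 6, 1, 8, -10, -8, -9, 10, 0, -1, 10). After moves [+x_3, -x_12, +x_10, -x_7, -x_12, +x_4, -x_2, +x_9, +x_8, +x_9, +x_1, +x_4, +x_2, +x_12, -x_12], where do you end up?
(1, -1, 7, 3, 8, -10, -9, -8, 12, 1, -1, 8)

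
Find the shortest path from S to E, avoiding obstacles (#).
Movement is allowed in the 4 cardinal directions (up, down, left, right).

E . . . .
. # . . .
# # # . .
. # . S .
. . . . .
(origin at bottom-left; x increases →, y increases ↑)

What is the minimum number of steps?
6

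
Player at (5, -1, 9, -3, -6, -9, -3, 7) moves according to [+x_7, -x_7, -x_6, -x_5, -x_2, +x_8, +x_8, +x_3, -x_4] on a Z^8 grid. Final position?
(5, -2, 10, -4, -7, -10, -3, 9)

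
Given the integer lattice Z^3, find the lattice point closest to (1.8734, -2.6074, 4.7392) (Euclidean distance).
(2, -3, 5)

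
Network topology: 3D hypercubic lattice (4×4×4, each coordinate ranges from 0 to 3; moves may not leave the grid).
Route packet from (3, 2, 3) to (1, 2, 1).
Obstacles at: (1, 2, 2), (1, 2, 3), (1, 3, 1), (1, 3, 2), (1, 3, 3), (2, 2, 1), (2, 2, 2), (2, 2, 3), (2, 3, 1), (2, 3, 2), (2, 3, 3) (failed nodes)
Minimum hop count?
6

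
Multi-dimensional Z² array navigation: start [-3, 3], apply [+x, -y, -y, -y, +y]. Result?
(-2, 1)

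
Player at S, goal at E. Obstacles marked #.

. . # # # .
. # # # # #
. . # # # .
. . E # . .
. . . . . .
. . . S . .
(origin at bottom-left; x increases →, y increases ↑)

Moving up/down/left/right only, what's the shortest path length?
3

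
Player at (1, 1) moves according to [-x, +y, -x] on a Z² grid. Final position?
(-1, 2)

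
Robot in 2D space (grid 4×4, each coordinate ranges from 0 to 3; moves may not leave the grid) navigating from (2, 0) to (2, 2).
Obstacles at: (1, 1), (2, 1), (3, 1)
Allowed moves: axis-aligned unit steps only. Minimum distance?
6
(one shortest path: (2, 0) → (1, 0) → (0, 0) → (0, 1) → (0, 2) → (1, 2) → (2, 2))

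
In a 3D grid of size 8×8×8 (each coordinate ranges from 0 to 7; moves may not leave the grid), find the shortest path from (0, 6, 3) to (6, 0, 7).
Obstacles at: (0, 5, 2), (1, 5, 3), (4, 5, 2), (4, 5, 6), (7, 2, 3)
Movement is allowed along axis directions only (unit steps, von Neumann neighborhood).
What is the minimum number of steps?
16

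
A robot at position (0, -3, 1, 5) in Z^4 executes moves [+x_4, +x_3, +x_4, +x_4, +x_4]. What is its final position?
(0, -3, 2, 9)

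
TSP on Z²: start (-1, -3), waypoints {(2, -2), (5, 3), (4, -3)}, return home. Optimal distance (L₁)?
24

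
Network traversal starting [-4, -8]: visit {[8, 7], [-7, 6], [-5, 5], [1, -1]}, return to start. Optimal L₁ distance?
60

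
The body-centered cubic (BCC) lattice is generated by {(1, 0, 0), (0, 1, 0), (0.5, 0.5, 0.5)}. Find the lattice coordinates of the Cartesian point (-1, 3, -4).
3b₁ + 7b₂ - 8b₃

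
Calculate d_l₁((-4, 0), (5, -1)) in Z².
10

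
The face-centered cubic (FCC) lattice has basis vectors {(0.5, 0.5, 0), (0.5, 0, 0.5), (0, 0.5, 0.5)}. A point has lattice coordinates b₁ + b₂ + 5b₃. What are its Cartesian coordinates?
(1, 3, 3)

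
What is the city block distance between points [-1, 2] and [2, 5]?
6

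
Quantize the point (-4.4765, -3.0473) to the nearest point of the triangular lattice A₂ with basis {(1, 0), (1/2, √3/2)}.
(-4.5, -2.598)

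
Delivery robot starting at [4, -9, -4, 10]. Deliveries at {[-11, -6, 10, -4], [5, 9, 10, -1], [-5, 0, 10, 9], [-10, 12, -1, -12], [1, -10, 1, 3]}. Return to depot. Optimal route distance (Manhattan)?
188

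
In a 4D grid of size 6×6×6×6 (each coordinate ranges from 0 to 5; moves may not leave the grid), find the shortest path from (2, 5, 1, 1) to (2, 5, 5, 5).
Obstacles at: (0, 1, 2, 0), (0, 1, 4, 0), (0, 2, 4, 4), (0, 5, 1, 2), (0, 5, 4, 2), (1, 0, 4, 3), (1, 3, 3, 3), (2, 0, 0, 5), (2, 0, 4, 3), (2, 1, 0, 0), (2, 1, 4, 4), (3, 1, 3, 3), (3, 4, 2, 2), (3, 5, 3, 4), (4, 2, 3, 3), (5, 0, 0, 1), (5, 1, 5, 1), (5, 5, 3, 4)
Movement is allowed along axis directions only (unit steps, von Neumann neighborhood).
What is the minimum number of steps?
8
(one shortest path: (2, 5, 1, 1) → (2, 5, 2, 1) → (2, 5, 3, 1) → (2, 5, 4, 1) → (2, 5, 5, 1) → (2, 5, 5, 2) → (2, 5, 5, 3) → (2, 5, 5, 4) → (2, 5, 5, 5))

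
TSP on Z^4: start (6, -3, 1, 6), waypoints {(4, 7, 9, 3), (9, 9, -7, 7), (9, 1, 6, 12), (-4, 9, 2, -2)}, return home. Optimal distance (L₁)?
118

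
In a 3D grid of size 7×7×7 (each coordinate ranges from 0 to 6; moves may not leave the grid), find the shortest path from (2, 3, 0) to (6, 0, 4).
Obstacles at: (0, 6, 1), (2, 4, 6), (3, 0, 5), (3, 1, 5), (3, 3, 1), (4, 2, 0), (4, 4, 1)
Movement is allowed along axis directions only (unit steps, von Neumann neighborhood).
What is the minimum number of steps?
11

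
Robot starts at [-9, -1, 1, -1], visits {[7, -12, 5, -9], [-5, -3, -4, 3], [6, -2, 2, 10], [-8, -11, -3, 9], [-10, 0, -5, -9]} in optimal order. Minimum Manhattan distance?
117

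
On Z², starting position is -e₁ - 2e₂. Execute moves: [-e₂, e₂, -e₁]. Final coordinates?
(-2, -2)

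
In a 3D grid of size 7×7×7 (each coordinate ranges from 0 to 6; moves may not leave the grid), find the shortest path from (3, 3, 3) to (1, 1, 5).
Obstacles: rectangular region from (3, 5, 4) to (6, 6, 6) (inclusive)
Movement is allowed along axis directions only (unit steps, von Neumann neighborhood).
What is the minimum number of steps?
6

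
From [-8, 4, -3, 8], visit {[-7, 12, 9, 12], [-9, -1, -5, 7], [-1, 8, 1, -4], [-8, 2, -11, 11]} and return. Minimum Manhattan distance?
116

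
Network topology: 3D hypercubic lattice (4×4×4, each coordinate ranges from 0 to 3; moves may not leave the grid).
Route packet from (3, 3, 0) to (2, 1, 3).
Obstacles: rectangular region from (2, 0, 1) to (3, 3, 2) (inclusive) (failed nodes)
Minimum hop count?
8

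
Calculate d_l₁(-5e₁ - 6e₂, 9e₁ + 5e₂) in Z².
25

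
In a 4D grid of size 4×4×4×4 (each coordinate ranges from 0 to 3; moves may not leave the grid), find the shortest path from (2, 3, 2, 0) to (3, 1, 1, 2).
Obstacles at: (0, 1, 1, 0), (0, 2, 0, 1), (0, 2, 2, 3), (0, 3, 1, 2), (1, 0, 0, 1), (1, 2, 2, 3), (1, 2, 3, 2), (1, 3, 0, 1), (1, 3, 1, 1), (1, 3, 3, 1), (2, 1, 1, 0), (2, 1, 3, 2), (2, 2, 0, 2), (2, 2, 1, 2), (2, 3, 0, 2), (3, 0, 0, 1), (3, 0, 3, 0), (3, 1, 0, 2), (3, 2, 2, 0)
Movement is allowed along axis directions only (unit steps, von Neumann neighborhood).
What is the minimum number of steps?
6
(one shortest path: (2, 3, 2, 0) → (3, 3, 2, 0) → (3, 3, 1, 0) → (3, 2, 1, 0) → (3, 1, 1, 0) → (3, 1, 1, 1) → (3, 1, 1, 2))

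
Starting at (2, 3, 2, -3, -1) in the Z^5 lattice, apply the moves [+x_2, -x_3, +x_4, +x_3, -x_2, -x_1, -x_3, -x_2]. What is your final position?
(1, 2, 1, -2, -1)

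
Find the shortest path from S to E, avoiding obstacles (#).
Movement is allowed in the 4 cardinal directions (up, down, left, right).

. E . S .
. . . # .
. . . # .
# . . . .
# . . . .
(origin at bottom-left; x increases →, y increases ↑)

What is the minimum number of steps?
2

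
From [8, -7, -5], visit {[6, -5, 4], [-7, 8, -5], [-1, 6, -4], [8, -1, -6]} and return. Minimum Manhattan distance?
80
(one optimal route: (8, -7, -5) → (6, -5, 4) → (-1, 6, -4) → (-7, 8, -5) → (8, -1, -6) → (8, -7, -5))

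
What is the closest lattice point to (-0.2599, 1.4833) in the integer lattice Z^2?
(0, 1)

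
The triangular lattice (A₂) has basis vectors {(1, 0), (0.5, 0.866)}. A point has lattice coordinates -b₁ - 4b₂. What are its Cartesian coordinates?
(-3, -3.464)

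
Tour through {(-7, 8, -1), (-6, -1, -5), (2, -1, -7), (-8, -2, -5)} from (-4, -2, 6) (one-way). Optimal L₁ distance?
48
(one optimal route: (-4, -2, 6) → (-7, 8, -1) → (-8, -2, -5) → (-6, -1, -5) → (2, -1, -7))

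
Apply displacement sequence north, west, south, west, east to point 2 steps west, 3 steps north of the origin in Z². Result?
(-3, 3)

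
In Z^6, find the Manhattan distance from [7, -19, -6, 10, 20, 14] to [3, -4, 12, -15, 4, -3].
95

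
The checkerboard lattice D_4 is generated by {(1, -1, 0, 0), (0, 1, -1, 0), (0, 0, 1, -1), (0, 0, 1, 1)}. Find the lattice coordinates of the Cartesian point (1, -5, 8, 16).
b₁ - 4b₂ - 6b₃ + 10b₄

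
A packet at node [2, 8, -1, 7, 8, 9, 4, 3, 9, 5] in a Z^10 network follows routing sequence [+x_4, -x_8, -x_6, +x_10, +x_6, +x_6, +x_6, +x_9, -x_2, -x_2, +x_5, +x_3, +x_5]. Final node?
(2, 6, 0, 8, 10, 11, 4, 2, 10, 6)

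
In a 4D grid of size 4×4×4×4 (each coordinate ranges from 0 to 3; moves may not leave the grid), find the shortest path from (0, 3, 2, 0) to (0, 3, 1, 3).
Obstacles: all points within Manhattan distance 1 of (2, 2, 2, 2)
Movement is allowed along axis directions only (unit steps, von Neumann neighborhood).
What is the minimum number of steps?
4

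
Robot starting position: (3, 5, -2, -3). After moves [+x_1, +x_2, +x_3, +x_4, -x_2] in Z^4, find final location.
(4, 5, -1, -2)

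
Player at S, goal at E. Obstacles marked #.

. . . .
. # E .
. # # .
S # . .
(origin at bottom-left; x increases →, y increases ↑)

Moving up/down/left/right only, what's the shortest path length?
6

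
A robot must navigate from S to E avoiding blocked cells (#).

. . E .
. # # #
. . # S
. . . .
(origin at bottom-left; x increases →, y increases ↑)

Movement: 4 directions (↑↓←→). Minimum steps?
9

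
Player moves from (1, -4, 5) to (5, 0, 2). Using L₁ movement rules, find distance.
11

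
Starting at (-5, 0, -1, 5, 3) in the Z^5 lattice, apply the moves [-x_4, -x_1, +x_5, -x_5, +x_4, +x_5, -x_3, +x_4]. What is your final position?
(-6, 0, -2, 6, 4)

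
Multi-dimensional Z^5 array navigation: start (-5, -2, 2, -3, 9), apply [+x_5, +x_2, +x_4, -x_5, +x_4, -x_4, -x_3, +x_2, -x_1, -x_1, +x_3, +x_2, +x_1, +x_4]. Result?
(-6, 1, 2, -1, 9)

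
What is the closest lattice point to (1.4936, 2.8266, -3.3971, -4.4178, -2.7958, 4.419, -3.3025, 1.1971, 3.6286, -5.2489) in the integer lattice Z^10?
(1, 3, -3, -4, -3, 4, -3, 1, 4, -5)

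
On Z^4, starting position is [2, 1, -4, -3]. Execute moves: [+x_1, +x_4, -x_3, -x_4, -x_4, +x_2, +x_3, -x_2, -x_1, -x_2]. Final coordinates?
(2, 0, -4, -4)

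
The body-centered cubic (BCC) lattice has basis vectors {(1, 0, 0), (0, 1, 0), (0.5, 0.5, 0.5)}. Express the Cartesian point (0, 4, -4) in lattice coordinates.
4b₁ + 8b₂ - 8b₃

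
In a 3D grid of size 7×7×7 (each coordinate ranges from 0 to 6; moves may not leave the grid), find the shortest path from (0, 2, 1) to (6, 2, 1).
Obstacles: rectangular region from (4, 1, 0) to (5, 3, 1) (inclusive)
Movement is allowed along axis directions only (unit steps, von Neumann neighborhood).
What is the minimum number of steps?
8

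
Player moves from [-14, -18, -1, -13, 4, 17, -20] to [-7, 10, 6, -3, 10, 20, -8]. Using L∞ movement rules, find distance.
28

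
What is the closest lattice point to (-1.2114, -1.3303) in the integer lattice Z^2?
(-1, -1)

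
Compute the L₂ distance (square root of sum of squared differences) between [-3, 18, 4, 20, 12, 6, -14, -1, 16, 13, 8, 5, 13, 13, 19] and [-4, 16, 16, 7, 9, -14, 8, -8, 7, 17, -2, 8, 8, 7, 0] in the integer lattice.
43.4511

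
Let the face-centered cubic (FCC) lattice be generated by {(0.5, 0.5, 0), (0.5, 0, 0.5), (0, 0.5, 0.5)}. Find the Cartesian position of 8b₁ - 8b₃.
(4, 0, -4)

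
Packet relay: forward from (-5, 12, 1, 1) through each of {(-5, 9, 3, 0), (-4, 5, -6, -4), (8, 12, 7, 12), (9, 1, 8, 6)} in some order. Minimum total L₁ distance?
84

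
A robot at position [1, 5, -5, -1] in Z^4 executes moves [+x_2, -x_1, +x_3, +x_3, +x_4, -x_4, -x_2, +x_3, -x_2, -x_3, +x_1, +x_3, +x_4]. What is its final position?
(1, 4, -2, 0)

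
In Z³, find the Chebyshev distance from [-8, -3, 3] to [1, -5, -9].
12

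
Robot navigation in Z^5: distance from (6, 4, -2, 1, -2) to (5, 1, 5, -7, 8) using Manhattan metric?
29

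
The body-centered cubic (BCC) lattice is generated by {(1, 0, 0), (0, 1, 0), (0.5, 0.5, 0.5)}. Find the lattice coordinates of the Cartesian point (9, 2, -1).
10b₁ + 3b₂ - 2b₃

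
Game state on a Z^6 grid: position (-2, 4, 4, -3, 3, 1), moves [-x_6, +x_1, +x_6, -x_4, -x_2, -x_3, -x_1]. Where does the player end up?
(-2, 3, 3, -4, 3, 1)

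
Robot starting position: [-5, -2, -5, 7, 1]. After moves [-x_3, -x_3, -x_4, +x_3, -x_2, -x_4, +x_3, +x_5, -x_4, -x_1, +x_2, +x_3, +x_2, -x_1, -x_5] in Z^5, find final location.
(-7, -1, -4, 4, 1)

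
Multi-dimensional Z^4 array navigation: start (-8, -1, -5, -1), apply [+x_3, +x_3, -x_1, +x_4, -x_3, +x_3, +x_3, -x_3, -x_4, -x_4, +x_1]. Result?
(-8, -1, -3, -2)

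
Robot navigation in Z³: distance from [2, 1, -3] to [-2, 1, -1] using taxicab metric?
6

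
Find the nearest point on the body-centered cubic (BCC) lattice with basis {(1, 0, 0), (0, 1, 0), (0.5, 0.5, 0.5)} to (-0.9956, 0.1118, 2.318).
(-1, 0, 2)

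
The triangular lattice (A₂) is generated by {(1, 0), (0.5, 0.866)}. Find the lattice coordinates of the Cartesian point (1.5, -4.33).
4b₁ - 5b₂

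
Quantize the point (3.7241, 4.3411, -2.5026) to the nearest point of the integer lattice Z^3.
(4, 4, -3)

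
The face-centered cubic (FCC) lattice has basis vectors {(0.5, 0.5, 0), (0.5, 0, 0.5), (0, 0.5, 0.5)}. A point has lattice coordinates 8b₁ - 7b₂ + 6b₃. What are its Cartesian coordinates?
(0.5, 7, -0.5)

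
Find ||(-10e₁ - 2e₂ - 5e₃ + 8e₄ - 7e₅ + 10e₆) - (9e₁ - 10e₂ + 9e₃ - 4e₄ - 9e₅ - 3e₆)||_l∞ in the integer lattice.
19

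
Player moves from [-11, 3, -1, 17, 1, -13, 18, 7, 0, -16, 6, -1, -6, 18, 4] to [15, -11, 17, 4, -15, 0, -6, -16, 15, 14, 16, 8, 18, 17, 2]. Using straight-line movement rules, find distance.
69.152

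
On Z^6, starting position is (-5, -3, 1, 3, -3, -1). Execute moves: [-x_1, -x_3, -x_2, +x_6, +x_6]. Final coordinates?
(-6, -4, 0, 3, -3, 1)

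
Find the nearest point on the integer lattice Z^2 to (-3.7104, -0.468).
(-4, 0)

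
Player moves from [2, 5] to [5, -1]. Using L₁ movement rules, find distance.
9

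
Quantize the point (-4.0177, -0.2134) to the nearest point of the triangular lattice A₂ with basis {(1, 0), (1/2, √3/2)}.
(-4, 0)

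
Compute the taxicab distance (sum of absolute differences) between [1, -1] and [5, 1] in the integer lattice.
6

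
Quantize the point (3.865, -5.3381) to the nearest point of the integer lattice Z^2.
(4, -5)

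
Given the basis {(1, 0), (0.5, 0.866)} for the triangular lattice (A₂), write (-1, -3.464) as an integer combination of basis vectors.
b₁ - 4b₂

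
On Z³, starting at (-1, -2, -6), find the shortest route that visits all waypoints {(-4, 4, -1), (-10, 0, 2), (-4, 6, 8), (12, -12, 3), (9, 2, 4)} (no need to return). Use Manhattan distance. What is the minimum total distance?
82
(one optimal route: (-1, -2, -6) → (-10, 0, 2) → (-4, 4, -1) → (-4, 6, 8) → (9, 2, 4) → (12, -12, 3))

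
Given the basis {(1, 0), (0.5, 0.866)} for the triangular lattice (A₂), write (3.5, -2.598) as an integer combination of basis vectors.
5b₁ - 3b₂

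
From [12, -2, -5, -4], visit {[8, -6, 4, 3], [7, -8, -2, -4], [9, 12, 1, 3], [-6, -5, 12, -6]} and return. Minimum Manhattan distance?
130
(one optimal route: (12, -2, -5, -4) → (7, -8, -2, -4) → (-6, -5, 12, -6) → (8, -6, 4, 3) → (9, 12, 1, 3) → (12, -2, -5, -4))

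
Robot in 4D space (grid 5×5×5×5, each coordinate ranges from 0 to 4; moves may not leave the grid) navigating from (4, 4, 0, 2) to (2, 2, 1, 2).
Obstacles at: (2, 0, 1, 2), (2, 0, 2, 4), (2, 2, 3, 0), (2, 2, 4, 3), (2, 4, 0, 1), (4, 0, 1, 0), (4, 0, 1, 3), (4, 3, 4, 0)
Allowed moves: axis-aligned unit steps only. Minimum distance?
5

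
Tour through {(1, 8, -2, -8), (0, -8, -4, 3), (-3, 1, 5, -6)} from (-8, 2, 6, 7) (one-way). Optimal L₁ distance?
70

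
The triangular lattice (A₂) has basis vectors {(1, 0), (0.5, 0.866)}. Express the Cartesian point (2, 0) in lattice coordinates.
2b₁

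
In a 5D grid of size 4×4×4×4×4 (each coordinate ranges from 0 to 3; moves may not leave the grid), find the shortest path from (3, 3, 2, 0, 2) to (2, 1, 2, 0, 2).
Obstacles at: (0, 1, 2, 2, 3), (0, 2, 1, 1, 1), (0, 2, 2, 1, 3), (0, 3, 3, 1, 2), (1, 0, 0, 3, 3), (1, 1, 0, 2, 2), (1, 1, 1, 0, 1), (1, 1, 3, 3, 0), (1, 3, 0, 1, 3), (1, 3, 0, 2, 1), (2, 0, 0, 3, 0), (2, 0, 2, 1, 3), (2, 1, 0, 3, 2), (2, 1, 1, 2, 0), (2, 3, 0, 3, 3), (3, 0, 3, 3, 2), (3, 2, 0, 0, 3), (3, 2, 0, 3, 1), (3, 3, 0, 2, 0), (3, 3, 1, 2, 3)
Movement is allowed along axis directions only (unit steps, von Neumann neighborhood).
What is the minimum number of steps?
3
(one shortest path: (3, 3, 2, 0, 2) → (2, 3, 2, 0, 2) → (2, 2, 2, 0, 2) → (2, 1, 2, 0, 2))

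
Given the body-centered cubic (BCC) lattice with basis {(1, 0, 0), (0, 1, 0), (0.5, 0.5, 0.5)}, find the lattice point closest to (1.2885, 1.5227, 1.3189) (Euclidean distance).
(1.5, 1.5, 1.5)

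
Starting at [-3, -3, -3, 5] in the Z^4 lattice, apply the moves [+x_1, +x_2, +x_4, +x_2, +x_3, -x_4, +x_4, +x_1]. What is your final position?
(-1, -1, -2, 6)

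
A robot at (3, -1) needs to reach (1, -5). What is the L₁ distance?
6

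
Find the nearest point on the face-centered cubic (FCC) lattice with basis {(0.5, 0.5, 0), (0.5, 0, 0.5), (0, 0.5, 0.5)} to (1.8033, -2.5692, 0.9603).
(1.5, -2.5, 1)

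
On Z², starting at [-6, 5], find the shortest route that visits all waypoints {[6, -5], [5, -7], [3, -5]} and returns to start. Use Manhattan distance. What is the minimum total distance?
48
(one optimal route: (-6, 5) → (6, -5) → (5, -7) → (3, -5) → (-6, 5))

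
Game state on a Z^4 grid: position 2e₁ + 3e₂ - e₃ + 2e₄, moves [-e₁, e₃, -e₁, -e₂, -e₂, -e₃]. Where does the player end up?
(0, 1, -1, 2)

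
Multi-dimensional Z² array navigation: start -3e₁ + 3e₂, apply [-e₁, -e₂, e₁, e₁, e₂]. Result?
(-2, 3)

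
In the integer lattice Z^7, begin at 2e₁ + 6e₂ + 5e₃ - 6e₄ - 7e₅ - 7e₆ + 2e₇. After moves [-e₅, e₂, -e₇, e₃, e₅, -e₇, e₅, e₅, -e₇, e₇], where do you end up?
(2, 7, 6, -6, -5, -7, 0)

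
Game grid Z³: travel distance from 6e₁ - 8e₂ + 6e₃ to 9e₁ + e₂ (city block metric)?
18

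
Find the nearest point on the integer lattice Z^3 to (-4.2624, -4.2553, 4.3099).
(-4, -4, 4)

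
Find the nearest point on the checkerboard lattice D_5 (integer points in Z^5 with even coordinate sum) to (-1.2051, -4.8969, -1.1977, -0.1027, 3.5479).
(-1, -5, -1, 0, 3)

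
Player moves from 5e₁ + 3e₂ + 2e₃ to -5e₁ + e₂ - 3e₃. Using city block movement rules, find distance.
17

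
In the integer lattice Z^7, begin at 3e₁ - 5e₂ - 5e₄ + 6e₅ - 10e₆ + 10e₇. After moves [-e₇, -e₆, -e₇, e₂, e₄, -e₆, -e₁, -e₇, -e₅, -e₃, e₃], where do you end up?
(2, -4, 0, -4, 5, -12, 7)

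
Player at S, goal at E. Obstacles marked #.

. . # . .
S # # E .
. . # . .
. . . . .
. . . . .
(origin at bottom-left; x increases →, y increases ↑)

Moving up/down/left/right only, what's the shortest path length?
7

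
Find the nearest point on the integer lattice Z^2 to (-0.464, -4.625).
(0, -5)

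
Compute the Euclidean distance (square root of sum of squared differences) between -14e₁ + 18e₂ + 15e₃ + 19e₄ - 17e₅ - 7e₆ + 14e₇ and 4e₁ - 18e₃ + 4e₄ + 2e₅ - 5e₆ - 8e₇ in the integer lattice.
53.0189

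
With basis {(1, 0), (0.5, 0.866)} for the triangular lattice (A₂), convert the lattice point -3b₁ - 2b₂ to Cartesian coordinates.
(-4, -1.732)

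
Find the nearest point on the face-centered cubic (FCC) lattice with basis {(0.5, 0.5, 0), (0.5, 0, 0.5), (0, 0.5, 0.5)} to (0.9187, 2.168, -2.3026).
(1, 2, -2)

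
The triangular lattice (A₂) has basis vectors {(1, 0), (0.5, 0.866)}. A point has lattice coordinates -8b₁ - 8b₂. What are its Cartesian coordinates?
(-12, -6.928)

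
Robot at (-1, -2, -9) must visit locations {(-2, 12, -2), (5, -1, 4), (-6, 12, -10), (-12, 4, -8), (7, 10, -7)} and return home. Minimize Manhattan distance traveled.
106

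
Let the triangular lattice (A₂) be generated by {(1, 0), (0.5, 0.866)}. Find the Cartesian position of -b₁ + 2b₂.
(0, 1.732)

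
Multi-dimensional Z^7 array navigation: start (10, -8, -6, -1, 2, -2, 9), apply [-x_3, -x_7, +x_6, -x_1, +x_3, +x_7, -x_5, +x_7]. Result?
(9, -8, -6, -1, 1, -1, 10)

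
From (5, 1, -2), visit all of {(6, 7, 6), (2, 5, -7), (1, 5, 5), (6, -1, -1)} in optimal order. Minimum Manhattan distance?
40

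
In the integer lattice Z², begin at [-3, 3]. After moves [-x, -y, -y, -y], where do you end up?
(-4, 0)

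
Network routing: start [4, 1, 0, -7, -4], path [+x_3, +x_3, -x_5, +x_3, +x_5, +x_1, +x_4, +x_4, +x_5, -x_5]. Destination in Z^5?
(5, 1, 3, -5, -4)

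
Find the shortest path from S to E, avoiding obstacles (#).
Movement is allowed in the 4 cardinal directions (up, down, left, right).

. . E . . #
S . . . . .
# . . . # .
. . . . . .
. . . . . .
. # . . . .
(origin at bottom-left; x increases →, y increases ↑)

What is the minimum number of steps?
3
(one shortest path: (0, 4) → (1, 4) → (2, 4) → (2, 5))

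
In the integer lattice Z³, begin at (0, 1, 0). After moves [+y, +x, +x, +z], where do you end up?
(2, 2, 1)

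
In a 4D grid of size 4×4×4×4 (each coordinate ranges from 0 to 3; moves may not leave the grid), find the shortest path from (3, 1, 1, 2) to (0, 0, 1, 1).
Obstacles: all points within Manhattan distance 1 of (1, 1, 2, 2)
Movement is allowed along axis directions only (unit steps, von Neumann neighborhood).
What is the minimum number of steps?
5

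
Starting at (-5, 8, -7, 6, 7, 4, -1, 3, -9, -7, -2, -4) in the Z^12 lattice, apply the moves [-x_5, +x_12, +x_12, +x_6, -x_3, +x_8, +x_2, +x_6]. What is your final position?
(-5, 9, -8, 6, 6, 6, -1, 4, -9, -7, -2, -2)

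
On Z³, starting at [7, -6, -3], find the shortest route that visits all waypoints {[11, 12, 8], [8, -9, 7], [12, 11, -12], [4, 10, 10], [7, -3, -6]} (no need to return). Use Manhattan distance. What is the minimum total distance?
85
(one optimal route: (7, -6, -3) → (7, -3, -6) → (8, -9, 7) → (4, 10, 10) → (11, 12, 8) → (12, 11, -12))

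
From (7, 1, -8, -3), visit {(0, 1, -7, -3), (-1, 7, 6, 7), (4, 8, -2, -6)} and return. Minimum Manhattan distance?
84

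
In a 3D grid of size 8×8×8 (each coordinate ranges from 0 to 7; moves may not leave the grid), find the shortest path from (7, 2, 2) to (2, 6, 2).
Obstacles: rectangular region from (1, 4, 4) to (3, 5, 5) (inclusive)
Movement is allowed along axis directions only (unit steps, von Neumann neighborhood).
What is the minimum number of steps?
9
(one shortest path: (7, 2, 2) → (6, 2, 2) → (5, 2, 2) → (4, 2, 2) → (3, 2, 2) → (2, 2, 2) → (2, 3, 2) → (2, 4, 2) → (2, 5, 2) → (2, 6, 2))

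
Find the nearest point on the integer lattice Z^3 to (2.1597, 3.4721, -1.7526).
(2, 3, -2)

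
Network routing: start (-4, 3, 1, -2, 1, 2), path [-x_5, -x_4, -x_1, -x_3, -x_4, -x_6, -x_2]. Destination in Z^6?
(-5, 2, 0, -4, 0, 1)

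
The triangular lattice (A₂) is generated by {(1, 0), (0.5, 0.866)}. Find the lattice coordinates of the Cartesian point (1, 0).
b₁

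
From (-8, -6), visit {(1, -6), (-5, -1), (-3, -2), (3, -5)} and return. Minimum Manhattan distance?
32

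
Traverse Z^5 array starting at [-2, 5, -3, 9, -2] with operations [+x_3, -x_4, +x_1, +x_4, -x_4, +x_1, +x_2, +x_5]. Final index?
(0, 6, -2, 8, -1)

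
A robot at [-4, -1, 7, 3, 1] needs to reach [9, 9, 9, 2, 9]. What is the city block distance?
34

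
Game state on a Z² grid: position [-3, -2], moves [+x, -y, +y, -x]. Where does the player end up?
(-3, -2)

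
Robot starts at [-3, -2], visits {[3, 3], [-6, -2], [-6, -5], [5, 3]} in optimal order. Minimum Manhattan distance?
25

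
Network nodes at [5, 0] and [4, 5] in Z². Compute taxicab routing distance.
6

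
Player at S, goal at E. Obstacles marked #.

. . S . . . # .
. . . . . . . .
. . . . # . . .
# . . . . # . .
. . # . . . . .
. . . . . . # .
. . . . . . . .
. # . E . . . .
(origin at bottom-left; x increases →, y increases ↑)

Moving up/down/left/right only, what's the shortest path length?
8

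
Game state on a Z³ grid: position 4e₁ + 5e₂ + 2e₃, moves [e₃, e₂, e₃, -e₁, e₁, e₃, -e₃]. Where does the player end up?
(4, 6, 4)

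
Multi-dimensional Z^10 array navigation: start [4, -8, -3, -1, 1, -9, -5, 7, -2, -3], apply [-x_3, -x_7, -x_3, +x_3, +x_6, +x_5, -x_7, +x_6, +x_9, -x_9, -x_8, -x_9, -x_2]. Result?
(4, -9, -4, -1, 2, -7, -7, 6, -3, -3)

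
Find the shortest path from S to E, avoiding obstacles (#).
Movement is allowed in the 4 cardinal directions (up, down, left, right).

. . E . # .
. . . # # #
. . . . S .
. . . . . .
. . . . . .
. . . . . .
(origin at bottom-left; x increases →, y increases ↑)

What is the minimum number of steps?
4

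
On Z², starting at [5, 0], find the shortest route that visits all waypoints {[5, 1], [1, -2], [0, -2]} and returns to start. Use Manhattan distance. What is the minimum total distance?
16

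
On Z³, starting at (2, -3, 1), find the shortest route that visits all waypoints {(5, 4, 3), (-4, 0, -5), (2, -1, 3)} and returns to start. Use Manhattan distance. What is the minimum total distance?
48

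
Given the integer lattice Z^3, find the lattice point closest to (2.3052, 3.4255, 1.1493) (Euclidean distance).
(2, 3, 1)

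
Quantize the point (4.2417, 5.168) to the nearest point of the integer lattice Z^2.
(4, 5)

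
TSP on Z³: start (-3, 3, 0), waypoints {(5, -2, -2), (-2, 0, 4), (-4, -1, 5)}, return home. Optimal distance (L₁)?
44
(one optimal route: (-3, 3, 0) → (5, -2, -2) → (-2, 0, 4) → (-4, -1, 5) → (-3, 3, 0))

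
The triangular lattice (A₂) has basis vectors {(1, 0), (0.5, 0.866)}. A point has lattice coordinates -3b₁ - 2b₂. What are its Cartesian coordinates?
(-4, -1.732)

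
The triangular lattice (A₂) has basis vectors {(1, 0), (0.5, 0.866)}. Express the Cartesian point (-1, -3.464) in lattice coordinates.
b₁ - 4b₂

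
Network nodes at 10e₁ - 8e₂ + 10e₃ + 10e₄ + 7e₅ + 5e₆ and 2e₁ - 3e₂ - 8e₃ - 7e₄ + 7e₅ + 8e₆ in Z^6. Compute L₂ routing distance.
26.6646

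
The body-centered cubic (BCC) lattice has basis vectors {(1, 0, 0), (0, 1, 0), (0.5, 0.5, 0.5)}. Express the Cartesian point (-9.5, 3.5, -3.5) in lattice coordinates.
-6b₁ + 7b₂ - 7b₃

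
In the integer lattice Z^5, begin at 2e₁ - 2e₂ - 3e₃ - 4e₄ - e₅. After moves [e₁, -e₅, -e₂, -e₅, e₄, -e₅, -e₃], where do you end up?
(3, -3, -4, -3, -4)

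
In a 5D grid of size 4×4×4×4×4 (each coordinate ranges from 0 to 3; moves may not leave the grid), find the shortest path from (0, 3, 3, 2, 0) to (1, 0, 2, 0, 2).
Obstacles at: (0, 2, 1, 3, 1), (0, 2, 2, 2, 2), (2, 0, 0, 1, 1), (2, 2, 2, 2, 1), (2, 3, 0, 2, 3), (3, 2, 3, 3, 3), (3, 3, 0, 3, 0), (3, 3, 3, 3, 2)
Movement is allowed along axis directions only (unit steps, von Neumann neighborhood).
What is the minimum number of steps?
9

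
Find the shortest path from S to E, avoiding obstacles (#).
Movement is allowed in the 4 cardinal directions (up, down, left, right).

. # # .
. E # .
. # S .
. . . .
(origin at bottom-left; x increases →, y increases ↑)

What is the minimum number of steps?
6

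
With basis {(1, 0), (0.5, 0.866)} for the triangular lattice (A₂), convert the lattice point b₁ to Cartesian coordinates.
(1, 0)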